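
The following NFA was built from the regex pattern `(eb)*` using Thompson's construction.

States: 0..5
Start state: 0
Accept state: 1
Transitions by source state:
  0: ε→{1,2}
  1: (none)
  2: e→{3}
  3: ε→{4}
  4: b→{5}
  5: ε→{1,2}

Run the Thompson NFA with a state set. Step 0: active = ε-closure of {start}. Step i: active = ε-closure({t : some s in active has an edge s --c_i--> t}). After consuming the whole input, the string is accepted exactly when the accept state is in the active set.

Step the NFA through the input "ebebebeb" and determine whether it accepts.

Answer: ACCEPT

Steps:
initial (ε-close {0}): {0,1,2}
'e' @ 1: {3,4}
'b' @ 2: {1,2,5}  ✓accept
'e' @ 3: {3,4}
'b' @ 4: {1,2,5}  ✓accept
'e' @ 5: {3,4}
'b' @ 6: {1,2,5}  ✓accept
'e' @ 7: {3,4}
'b' @ 8: {1,2,5}  ✓accept
after full input: {1,2,5}  (accept=1 in)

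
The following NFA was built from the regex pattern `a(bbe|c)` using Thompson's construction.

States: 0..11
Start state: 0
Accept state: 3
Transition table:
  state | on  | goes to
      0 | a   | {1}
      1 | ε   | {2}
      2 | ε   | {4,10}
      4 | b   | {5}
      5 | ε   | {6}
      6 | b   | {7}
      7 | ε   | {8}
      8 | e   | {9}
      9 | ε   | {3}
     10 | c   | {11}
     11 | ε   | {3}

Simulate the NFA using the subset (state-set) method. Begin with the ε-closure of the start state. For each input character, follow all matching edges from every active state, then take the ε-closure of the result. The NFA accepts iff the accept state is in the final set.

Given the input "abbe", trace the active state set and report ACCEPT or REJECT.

S₀ = ε-closure({0}) = {0}
'a' @ 1: {1,2,4,10}
'b' @ 2: {5,6}
'b' @ 3: {7,8}
'e' @ 4: {3,9}  ✓accept
final: {3,9}; accept 3 in set

Answer: ACCEPT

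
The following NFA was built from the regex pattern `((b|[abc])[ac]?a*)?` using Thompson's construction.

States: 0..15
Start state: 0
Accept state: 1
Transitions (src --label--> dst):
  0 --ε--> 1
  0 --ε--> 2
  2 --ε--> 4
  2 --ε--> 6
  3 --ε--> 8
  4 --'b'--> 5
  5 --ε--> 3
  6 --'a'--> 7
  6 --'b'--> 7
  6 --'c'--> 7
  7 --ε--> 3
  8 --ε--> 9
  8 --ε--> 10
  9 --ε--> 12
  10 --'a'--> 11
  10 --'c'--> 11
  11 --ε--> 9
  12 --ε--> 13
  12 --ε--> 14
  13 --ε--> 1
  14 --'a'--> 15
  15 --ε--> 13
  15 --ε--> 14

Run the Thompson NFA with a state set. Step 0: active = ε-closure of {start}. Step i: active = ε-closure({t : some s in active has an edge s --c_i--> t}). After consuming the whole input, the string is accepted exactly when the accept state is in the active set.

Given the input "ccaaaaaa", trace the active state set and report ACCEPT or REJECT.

Answer: ACCEPT

Trace:
S₀ = ε-closure({0}) = {0,1,2,4,6}
'c' @ 1: {1,3,7,8,9,10,12,13,14}  ✓accept
'c' @ 2: {1,9,11,12,13,14}  ✓accept
'a' @ 3: {1,13,14,15}  ✓accept
'a' @ 4: {1,13,14,15}  ✓accept
'a' @ 5: {1,13,14,15}  ✓accept
'a' @ 6: {1,13,14,15}  ✓accept
'a' @ 7: {1,13,14,15}  ✓accept
'a' @ 8: {1,13,14,15}  ✓accept
after full input: {1,13,14,15}  (accept=1 in)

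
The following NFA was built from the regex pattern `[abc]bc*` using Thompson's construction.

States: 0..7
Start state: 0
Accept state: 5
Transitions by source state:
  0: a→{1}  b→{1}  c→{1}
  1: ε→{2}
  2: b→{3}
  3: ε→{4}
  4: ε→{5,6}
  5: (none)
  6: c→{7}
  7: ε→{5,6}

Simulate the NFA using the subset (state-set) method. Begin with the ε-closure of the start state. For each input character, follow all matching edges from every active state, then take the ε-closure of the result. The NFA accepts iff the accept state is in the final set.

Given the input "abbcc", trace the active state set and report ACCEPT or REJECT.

start: ε-closure({0}) = {0}
'a' @ 1: {1,2}
'b' @ 2: {3,4,5,6}  (accept∈set)
'b' @ 3: {}  — dead — no transitions
rest 'cc' ignored (set empty)
end set {} — state 5 not in

Answer: REJECT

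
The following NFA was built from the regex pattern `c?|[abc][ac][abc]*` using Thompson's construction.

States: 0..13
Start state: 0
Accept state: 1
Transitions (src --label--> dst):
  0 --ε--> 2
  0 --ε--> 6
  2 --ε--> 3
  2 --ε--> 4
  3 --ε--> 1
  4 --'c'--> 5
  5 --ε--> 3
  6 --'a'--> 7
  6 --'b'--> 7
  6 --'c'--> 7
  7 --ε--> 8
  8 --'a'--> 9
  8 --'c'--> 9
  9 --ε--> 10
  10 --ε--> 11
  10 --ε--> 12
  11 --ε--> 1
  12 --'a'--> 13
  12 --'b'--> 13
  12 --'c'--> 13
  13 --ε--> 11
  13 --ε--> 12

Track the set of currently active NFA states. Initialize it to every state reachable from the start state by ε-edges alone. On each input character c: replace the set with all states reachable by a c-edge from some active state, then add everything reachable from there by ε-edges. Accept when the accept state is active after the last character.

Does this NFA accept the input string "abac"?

Answer: REJECT

Trace:
S₀ = ε-closure({0}) = {0,1,2,3,4,6}
'a' @ 1: {7,8}
'b' @ 2: {}  — dead — no transitions
rest 'ac' ignored (set empty)
after full input: {}  (accept=1 not in)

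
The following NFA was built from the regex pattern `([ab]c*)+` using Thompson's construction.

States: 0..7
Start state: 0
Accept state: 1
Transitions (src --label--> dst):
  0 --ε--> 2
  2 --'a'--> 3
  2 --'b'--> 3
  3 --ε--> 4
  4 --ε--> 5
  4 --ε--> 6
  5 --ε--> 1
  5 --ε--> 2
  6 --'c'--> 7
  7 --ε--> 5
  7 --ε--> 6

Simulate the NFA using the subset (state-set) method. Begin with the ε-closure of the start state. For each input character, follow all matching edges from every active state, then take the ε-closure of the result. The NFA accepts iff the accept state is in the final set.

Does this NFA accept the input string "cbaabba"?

Answer: REJECT

Steps:
start: ε-closure({0}) = {0,2}
'c' @ 1: {}  — dead — no transitions
rest 'baabba' ignored (set empty)
after full input: {}  (accept=1 not in)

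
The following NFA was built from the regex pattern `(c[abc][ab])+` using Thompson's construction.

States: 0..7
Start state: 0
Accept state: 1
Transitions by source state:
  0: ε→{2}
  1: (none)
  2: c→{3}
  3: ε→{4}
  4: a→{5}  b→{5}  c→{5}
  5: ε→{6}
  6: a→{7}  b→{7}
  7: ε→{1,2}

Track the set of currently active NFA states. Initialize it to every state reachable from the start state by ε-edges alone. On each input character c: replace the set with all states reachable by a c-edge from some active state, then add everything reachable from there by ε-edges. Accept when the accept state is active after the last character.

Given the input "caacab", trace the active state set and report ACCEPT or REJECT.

start: ε-closure({0}) = {0,2}
'c' @ 1: {3,4}
'a' @ 2: {5,6}
'a' @ 3: {1,2,7}  (accept∈set)
'c' @ 4: {3,4}
'a' @ 5: {5,6}
'b' @ 6: {1,2,7}  (accept∈set)
final: {1,2,7}; accept 1 in set

Answer: ACCEPT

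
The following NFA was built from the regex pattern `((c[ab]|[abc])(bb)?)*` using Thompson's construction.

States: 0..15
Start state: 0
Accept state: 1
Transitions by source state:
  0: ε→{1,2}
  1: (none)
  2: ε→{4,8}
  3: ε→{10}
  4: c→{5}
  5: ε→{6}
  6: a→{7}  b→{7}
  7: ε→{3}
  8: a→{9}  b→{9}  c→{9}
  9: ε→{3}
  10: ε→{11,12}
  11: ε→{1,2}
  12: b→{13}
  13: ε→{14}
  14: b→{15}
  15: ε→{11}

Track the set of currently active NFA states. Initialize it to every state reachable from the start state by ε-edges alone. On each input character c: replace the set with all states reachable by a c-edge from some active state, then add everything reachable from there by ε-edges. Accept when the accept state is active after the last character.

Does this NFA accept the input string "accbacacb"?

start: ε-closure({0}) = {0,1,2,4,8}
'a' @ 1: {1,2,3,4,8,9,10,11,12}  ✓accept
'c' @ 2: {1,2,3,4,5,6,8,9,10,11,12}  ✓accept
'c' @ 3: {1,2,3,4,5,6,8,9,10,11,12}  ✓accept
'b' @ 4: {1,2,3,4,7,8,9,10,11,12,13,14}  ✓accept
'a' @ 5: {1,2,3,4,8,9,10,11,12}  ✓accept
'c' @ 6: {1,2,3,4,5,6,8,9,10,11,12}  ✓accept
'a' @ 7: {1,2,3,4,7,8,9,10,11,12}  ✓accept
'c' @ 8: {1,2,3,4,5,6,8,9,10,11,12}  ✓accept
'b' @ 9: {1,2,3,4,7,8,9,10,11,12,13,14}  ✓accept
final: {1,2,3,4,7,8,9,10,11,12,13,14}; accept 1 in set

Answer: ACCEPT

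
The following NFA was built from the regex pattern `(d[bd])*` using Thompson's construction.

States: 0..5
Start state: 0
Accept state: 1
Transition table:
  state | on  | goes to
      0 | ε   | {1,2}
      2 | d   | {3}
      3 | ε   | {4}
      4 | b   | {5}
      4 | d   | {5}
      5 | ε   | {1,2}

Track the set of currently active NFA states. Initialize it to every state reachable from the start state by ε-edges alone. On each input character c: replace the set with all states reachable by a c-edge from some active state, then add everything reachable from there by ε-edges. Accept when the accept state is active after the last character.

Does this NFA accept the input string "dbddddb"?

Answer: REJECT

Steps:
S₀ = ε-closure({0}) = {0,1,2}
'd' @ 1: {3,4}
'b' @ 2: {1,2,5}  ✓accept
'd' @ 3: {3,4}
'd' @ 4: {1,2,5}  ✓accept
'd' @ 5: {3,4}
'd' @ 6: {1,2,5}  ✓accept
'b' @ 7: {}  — dead — no transitions
final: {}; accept 1 not in set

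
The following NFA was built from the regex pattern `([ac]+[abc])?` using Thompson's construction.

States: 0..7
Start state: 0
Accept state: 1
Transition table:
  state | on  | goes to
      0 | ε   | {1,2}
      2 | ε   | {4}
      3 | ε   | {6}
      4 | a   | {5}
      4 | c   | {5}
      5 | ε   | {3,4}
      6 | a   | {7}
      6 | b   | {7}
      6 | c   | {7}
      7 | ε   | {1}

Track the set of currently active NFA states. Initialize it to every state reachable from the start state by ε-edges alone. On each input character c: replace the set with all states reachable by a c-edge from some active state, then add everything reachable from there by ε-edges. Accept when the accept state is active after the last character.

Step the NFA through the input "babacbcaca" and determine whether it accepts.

Answer: REJECT

Derivation:
S₀ = ε-closure({0}) = {0,1,2,4}
'b' @ 1: {}  — dead — no transitions
rest 'abacbcaca' ignored (set empty)
after full input: {}  (accept=1 not in)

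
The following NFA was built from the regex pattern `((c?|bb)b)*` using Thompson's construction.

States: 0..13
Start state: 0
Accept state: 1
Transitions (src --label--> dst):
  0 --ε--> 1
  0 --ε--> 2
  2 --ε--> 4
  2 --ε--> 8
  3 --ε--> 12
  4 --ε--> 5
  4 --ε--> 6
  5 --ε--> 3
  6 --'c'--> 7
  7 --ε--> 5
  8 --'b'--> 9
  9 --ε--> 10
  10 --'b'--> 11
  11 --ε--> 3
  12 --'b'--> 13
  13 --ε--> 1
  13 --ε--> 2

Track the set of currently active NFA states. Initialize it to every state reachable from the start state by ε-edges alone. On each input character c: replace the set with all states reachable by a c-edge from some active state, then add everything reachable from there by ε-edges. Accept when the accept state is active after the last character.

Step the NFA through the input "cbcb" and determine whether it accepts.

start: ε-closure({0}) = {0,1,2,3,4,5,6,8,12}
'c' @ 1: {3,5,7,12}
'b' @ 2: {1,2,3,4,5,6,8,12,13}  ✓accept
'c' @ 3: {3,5,7,12}
'b' @ 4: {1,2,3,4,5,6,8,12,13}  ✓accept
after full input: {1,2,3,4,5,6,8,12,13}  (accept=1 in)

Answer: ACCEPT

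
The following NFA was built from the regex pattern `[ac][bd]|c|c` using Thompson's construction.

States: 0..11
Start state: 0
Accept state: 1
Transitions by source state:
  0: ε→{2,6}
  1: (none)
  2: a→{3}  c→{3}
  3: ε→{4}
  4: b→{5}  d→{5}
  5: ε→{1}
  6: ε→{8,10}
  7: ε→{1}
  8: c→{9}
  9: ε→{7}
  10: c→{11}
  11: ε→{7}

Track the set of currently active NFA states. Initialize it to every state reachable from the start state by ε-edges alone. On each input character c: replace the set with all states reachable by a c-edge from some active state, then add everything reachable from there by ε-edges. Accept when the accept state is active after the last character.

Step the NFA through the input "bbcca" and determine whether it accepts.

Answer: REJECT

Derivation:
start: ε-closure({0}) = {0,2,6,8,10}
'b' @ 1: {}  — state set empty
rest 'bcca' ignored (set empty)
final: {}; accept 1 not in set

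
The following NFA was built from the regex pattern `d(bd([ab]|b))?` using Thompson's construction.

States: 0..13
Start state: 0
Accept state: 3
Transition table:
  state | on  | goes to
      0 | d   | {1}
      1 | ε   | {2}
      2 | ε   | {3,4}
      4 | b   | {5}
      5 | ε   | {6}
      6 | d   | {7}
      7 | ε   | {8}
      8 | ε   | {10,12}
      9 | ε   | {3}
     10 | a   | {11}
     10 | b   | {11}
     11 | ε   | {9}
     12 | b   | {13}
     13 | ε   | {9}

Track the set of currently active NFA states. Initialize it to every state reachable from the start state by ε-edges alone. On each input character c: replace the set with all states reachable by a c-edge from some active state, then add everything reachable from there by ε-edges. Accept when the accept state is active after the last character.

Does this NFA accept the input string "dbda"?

initial (ε-close {0}): {0}
'd' @ 1: {1,2,3,4}  ✓accept
'b' @ 2: {5,6}
'd' @ 3: {7,8,10,12}
'a' @ 4: {3,9,11}  ✓accept
after full input: {3,9,11}  (accept=3 in)

Answer: ACCEPT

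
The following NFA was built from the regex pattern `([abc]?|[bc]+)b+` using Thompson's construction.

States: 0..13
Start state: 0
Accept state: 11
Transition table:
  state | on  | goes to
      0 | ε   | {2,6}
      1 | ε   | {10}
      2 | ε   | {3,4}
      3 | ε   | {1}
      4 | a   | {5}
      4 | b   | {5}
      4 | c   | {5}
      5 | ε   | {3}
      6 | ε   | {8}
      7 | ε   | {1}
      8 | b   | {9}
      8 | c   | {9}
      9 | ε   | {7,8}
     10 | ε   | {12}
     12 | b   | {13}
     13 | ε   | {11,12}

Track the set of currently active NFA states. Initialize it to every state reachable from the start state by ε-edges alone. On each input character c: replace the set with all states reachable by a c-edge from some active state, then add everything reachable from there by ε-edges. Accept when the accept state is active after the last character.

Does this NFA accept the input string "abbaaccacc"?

initial (ε-close {0}): {0,1,2,3,4,6,8,10,12}
'a' @ 1: {1,3,5,10,12}
'b' @ 2: {11,12,13}  (accept∈set)
'b' @ 3: {11,12,13}  (accept∈set)
'a' @ 4: {}  — state set empty
rest 'accacc' ignored (set empty)
final: {}; accept 11 not in set

Answer: REJECT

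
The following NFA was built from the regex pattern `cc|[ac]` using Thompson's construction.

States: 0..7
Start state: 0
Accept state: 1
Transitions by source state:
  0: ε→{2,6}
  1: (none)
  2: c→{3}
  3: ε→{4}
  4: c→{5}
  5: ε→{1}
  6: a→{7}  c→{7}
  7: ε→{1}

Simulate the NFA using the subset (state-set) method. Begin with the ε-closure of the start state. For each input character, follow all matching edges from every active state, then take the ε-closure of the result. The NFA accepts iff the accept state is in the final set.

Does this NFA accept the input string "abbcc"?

start: ε-closure({0}) = {0,2,6}
'a' @ 1: {1,7}  [accepting]
'b' @ 2: {}  — no active states
rest 'bcc' ignored (set empty)
end set {} — state 1 not in

Answer: REJECT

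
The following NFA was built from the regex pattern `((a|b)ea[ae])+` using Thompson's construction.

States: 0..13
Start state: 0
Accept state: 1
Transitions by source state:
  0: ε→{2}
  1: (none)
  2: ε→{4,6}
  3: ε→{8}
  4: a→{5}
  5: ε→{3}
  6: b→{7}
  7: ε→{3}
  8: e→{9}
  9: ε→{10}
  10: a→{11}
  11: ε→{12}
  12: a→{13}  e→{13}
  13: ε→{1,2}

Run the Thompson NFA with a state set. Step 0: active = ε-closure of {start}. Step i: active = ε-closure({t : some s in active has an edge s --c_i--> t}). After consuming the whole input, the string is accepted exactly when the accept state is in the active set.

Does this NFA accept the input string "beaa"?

S₀ = ε-closure({0}) = {0,2,4,6}
'b' @ 1: {3,7,8}
'e' @ 2: {9,10}
'a' @ 3: {11,12}
'a' @ 4: {1,2,4,6,13}  (accept∈set)
after full input: {1,2,4,6,13}  (accept=1 in)

Answer: ACCEPT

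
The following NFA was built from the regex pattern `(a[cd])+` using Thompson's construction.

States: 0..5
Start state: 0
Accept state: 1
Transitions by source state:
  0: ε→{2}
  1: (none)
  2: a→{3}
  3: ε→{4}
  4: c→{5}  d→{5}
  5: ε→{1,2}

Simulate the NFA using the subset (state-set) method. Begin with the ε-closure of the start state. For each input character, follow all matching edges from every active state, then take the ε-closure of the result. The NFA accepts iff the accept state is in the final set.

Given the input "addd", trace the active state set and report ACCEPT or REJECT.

S₀ = ε-closure({0}) = {0,2}
'a' @ 1: {3,4}
'd' @ 2: {1,2,5}  [accepting]
'd' @ 3: {}  — no active states
rest 'd' ignored (set empty)
after full input: {}  (accept=1 not in)

Answer: REJECT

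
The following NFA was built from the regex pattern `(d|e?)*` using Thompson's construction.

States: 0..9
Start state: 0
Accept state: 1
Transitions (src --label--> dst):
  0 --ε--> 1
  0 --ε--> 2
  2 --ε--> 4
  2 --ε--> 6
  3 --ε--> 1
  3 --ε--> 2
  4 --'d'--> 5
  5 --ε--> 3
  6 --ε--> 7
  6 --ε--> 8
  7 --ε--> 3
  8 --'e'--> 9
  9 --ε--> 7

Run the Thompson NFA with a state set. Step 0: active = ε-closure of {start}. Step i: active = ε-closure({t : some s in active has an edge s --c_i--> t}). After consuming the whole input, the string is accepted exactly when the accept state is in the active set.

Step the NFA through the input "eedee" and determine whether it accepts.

start: ε-closure({0}) = {0,1,2,3,4,6,7,8}
'e' @ 1: {1,2,3,4,6,7,8,9}  [accepting]
'e' @ 2: {1,2,3,4,6,7,8,9}  [accepting]
'd' @ 3: {1,2,3,4,5,6,7,8}  [accepting]
'e' @ 4: {1,2,3,4,6,7,8,9}  [accepting]
'e' @ 5: {1,2,3,4,6,7,8,9}  [accepting]
end set {1,2,3,4,6,7,8,9} — state 1 in

Answer: ACCEPT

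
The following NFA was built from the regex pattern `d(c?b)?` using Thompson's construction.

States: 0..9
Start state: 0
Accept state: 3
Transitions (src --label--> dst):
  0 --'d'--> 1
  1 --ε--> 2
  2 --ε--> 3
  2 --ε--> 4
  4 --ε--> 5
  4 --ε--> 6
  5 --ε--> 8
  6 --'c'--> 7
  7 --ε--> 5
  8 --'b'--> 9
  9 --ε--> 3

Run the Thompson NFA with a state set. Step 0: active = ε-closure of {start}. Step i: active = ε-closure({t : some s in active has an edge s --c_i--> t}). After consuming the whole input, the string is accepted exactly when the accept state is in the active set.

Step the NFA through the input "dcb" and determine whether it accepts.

initial (ε-close {0}): {0}
'd' @ 1: {1,2,3,4,5,6,8}  [accepting]
'c' @ 2: {5,7,8}
'b' @ 3: {3,9}  [accepting]
end set {3,9} — state 3 in

Answer: ACCEPT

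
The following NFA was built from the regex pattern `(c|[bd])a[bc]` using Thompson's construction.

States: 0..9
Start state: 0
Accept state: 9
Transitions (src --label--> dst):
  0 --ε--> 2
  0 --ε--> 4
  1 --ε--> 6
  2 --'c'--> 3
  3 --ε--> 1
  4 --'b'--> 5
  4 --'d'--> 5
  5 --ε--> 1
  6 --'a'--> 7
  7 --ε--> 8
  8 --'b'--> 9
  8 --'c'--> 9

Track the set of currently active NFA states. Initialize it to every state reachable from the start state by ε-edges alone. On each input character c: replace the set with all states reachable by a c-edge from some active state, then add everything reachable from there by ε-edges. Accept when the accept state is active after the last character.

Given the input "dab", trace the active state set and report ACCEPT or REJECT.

Answer: ACCEPT

Trace:
initial (ε-close {0}): {0,2,4}
'd' @ 1: {1,5,6}
'a' @ 2: {7,8}
'b' @ 3: {9}  ✓accept
final: {9}; accept 9 in set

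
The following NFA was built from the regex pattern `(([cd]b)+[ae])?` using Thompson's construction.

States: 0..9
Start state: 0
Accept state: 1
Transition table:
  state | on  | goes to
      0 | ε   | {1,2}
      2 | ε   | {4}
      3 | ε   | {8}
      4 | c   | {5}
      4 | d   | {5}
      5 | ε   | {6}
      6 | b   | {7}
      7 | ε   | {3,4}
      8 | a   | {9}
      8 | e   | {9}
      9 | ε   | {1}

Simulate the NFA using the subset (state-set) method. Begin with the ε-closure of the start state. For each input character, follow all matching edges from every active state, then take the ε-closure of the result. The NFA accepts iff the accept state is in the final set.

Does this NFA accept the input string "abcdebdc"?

Answer: REJECT

Derivation:
start: ε-closure({0}) = {0,1,2,4}
'a' @ 1: {}  — no active states
rest 'bcdebdc' ignored (set empty)
end set {} — state 1 not in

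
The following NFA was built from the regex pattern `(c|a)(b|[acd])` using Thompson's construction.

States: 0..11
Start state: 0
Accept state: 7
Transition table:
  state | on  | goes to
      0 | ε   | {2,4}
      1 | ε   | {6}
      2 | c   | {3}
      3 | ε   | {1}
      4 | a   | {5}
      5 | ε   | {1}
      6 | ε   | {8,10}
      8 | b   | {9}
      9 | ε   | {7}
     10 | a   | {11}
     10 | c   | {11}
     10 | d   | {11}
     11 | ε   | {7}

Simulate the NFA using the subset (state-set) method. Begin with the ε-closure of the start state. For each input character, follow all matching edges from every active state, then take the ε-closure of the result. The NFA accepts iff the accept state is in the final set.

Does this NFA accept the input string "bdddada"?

Answer: REJECT

Steps:
initial (ε-close {0}): {0,2,4}
'b' @ 1: {}  — no active states
rest 'dddada' ignored (set empty)
final: {}; accept 7 not in set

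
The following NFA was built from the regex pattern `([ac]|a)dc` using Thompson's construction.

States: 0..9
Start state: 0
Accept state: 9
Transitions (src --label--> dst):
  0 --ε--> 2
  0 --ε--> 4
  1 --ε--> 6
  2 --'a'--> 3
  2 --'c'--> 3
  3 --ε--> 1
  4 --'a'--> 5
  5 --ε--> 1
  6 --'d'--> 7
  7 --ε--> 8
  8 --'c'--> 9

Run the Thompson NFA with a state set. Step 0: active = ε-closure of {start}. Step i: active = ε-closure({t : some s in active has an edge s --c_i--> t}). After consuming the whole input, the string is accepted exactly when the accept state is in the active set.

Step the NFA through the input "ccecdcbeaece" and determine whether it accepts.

initial (ε-close {0}): {0,2,4}
'c' @ 1: {1,3,6}
'c' @ 2: {}  — state set empty
rest 'ecdcbeaece' ignored (set empty)
after full input: {}  (accept=9 not in)

Answer: REJECT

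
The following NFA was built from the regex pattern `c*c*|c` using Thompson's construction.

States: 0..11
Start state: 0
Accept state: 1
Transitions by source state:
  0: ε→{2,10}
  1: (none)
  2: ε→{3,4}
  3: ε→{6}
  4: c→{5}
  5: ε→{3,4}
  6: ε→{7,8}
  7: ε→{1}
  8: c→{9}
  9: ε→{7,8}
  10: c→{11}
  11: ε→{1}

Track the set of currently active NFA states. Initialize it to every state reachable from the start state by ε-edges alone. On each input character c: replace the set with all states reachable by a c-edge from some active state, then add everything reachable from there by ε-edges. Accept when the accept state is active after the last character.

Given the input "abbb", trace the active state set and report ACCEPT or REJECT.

Answer: REJECT

Trace:
initial (ε-close {0}): {0,1,2,3,4,6,7,8,10}
'a' @ 1: {}  — no active states
rest 'bbb' ignored (set empty)
final: {}; accept 1 not in set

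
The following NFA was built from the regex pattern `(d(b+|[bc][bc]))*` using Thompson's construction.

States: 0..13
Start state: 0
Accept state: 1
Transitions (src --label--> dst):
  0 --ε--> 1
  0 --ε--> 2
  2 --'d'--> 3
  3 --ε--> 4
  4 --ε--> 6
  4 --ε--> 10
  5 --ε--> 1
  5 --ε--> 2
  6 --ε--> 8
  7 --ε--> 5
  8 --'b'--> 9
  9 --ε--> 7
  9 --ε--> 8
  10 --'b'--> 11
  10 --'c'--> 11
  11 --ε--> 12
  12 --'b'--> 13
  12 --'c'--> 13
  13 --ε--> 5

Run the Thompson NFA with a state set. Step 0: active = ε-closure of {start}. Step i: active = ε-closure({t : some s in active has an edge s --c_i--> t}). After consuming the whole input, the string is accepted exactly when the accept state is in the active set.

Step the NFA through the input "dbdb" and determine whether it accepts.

start: ε-closure({0}) = {0,1,2}
'd' @ 1: {3,4,6,8,10}
'b' @ 2: {1,2,5,7,8,9,11,12}  ✓accept
'd' @ 3: {3,4,6,8,10}
'b' @ 4: {1,2,5,7,8,9,11,12}  ✓accept
final: {1,2,5,7,8,9,11,12}; accept 1 in set

Answer: ACCEPT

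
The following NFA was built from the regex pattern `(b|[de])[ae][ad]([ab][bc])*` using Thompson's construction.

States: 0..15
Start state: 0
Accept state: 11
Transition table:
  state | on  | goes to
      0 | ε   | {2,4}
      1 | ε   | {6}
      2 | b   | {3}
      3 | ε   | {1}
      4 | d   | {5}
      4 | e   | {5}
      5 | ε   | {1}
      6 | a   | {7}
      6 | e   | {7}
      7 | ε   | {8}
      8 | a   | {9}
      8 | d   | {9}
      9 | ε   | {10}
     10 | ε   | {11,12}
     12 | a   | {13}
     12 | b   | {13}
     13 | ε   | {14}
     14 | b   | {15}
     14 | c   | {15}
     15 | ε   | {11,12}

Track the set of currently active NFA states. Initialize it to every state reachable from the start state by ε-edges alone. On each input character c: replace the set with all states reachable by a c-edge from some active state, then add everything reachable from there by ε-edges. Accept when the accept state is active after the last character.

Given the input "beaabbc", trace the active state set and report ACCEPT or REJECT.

Answer: ACCEPT

Trace:
initial (ε-close {0}): {0,2,4}
'b' @ 1: {1,3,6}
'e' @ 2: {7,8}
'a' @ 3: {9,10,11,12}  (accept∈set)
'a' @ 4: {13,14}
'b' @ 5: {11,12,15}  (accept∈set)
'b' @ 6: {13,14}
'c' @ 7: {11,12,15}  (accept∈set)
after full input: {11,12,15}  (accept=11 in)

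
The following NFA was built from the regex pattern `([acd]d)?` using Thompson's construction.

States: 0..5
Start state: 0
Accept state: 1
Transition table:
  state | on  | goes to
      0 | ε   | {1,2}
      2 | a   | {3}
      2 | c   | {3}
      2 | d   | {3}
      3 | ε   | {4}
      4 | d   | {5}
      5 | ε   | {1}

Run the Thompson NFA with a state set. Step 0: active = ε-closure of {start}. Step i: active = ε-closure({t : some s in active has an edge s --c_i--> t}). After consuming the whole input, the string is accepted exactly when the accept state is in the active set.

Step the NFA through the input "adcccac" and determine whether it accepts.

Answer: REJECT

Trace:
S₀ = ε-closure({0}) = {0,1,2}
'a' @ 1: {3,4}
'd' @ 2: {1,5}  ✓accept
'c' @ 3: {}  — state set empty
rest 'ccac' ignored (set empty)
end set {} — state 1 not in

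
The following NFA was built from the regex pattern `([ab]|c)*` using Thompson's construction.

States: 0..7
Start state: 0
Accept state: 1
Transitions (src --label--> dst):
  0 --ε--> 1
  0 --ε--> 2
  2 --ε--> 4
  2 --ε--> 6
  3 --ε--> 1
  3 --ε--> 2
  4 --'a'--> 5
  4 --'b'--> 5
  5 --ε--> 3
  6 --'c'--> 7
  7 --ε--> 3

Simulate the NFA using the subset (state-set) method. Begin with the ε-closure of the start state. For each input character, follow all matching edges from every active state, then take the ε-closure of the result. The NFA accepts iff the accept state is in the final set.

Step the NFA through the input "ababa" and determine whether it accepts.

S₀ = ε-closure({0}) = {0,1,2,4,6}
'a' @ 1: {1,2,3,4,5,6}  ✓accept
'b' @ 2: {1,2,3,4,5,6}  ✓accept
'a' @ 3: {1,2,3,4,5,6}  ✓accept
'b' @ 4: {1,2,3,4,5,6}  ✓accept
'a' @ 5: {1,2,3,4,5,6}  ✓accept
after full input: {1,2,3,4,5,6}  (accept=1 in)

Answer: ACCEPT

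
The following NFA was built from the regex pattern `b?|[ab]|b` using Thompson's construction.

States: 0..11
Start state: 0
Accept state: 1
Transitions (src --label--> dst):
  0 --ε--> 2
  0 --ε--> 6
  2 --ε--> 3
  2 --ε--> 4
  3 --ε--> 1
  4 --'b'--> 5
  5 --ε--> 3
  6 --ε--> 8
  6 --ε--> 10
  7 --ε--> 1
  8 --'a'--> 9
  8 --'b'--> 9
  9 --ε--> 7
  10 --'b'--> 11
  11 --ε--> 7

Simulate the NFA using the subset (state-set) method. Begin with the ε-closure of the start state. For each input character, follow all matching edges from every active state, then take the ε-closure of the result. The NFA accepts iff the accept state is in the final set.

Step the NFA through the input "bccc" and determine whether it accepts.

start: ε-closure({0}) = {0,1,2,3,4,6,8,10}
'b' @ 1: {1,3,5,7,9,11}  [accepting]
'c' @ 2: {}  — state set empty
rest 'cc' ignored (set empty)
end set {} — state 1 not in

Answer: REJECT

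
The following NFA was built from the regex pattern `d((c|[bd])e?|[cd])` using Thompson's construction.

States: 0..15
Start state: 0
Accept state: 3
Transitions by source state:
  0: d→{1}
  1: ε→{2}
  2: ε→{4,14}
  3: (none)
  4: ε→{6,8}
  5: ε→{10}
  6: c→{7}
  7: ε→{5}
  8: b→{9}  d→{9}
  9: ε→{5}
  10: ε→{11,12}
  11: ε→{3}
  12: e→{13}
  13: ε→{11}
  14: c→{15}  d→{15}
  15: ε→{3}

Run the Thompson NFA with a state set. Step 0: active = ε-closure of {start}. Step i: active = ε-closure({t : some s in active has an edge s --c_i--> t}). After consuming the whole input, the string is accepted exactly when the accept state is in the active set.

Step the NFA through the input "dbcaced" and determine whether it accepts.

Answer: REJECT

Derivation:
initial (ε-close {0}): {0}
'd' @ 1: {1,2,4,6,8,14}
'b' @ 2: {3,5,9,10,11,12}  (accept∈set)
'c' @ 3: {}  — dead — no transitions
rest 'aced' ignored (set empty)
end set {} — state 3 not in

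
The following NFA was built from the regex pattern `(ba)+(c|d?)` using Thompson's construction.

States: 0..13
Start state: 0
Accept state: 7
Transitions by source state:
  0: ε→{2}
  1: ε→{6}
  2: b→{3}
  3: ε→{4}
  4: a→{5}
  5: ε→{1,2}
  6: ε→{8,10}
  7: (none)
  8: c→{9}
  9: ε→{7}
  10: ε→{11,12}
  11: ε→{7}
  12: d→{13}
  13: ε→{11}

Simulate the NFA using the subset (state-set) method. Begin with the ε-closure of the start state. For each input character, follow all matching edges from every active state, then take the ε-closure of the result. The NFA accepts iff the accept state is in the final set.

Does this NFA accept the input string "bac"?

Answer: ACCEPT

Trace:
start: ε-closure({0}) = {0,2}
'b' @ 1: {3,4}
'a' @ 2: {1,2,5,6,7,8,10,11,12}  ✓accept
'c' @ 3: {7,9}  ✓accept
after full input: {7,9}  (accept=7 in)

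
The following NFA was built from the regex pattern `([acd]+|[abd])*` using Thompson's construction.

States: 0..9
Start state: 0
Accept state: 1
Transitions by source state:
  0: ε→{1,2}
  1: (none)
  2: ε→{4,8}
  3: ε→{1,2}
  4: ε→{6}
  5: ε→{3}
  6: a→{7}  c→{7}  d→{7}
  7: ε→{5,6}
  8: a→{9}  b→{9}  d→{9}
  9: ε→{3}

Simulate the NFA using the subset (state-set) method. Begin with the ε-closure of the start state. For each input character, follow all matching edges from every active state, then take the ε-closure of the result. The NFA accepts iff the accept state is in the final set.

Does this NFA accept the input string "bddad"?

Answer: ACCEPT

Steps:
initial (ε-close {0}): {0,1,2,4,6,8}
'b' @ 1: {1,2,3,4,6,8,9}  ✓accept
'd' @ 2: {1,2,3,4,5,6,7,8,9}  ✓accept
'd' @ 3: {1,2,3,4,5,6,7,8,9}  ✓accept
'a' @ 4: {1,2,3,4,5,6,7,8,9}  ✓accept
'd' @ 5: {1,2,3,4,5,6,7,8,9}  ✓accept
final: {1,2,3,4,5,6,7,8,9}; accept 1 in set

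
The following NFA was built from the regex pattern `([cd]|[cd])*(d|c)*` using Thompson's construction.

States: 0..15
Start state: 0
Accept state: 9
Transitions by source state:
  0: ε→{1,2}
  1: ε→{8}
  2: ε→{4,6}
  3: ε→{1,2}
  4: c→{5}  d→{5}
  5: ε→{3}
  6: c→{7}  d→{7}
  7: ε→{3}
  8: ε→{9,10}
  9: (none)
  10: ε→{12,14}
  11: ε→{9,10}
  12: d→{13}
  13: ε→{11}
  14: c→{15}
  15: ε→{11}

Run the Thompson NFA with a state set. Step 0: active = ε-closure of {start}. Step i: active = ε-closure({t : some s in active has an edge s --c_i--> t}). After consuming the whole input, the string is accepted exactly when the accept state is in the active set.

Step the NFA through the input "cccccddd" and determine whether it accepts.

initial (ε-close {0}): {0,1,2,4,6,8,9,10,12,14}
'c' @ 1: {1,2,3,4,5,6,7,8,9,10,11,12,14,15}  ✓accept
'c' @ 2: {1,2,3,4,5,6,7,8,9,10,11,12,14,15}  ✓accept
'c' @ 3: {1,2,3,4,5,6,7,8,9,10,11,12,14,15}  ✓accept
'c' @ 4: {1,2,3,4,5,6,7,8,9,10,11,12,14,15}  ✓accept
'c' @ 5: {1,2,3,4,5,6,7,8,9,10,11,12,14,15}  ✓accept
'd' @ 6: {1,2,3,4,5,6,7,8,9,10,11,12,13,14}  ✓accept
'd' @ 7: {1,2,3,4,5,6,7,8,9,10,11,12,13,14}  ✓accept
'd' @ 8: {1,2,3,4,5,6,7,8,9,10,11,12,13,14}  ✓accept
after full input: {1,2,3,4,5,6,7,8,9,10,11,12,13,14}  (accept=9 in)

Answer: ACCEPT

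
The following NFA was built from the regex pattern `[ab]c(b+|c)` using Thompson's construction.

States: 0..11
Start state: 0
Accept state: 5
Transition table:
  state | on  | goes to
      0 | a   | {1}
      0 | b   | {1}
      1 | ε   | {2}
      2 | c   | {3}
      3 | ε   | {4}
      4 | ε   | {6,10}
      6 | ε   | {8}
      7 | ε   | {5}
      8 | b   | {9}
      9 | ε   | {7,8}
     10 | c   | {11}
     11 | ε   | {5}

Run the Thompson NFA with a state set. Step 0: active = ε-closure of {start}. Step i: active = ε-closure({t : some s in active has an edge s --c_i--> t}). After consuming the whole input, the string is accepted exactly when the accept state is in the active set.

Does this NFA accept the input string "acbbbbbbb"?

start: ε-closure({0}) = {0}
'a' @ 1: {1,2}
'c' @ 2: {3,4,6,8,10}
'b' @ 3: {5,7,8,9}  ✓accept
'b' @ 4: {5,7,8,9}  ✓accept
'b' @ 5: {5,7,8,9}  ✓accept
'b' @ 6: {5,7,8,9}  ✓accept
'b' @ 7: {5,7,8,9}  ✓accept
'b' @ 8: {5,7,8,9}  ✓accept
'b' @ 9: {5,7,8,9}  ✓accept
end set {5,7,8,9} — state 5 in

Answer: ACCEPT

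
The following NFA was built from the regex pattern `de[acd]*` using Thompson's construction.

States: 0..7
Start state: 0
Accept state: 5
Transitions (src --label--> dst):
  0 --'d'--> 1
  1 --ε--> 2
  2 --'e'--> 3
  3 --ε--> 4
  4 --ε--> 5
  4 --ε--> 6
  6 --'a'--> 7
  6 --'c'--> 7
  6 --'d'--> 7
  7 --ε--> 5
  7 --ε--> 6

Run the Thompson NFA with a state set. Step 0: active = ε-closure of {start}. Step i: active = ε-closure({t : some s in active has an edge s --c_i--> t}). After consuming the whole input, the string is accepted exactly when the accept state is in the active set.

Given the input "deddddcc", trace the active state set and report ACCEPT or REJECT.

Answer: ACCEPT

Trace:
S₀ = ε-closure({0}) = {0}
'd' @ 1: {1,2}
'e' @ 2: {3,4,5,6}  (accept∈set)
'd' @ 3: {5,6,7}  (accept∈set)
'd' @ 4: {5,6,7}  (accept∈set)
'd' @ 5: {5,6,7}  (accept∈set)
'd' @ 6: {5,6,7}  (accept∈set)
'c' @ 7: {5,6,7}  (accept∈set)
'c' @ 8: {5,6,7}  (accept∈set)
end set {5,6,7} — state 5 in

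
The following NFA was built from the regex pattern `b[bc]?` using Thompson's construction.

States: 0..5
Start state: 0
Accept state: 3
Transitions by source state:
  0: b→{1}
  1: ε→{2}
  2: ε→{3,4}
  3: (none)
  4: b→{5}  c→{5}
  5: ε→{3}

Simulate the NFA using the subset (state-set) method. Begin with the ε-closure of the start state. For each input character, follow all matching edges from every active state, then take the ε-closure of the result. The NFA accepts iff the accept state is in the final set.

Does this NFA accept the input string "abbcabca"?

Answer: REJECT

Derivation:
initial (ε-close {0}): {0}
'a' @ 1: {}  — dead — no transitions
rest 'bbcabca' ignored (set empty)
final: {}; accept 3 not in set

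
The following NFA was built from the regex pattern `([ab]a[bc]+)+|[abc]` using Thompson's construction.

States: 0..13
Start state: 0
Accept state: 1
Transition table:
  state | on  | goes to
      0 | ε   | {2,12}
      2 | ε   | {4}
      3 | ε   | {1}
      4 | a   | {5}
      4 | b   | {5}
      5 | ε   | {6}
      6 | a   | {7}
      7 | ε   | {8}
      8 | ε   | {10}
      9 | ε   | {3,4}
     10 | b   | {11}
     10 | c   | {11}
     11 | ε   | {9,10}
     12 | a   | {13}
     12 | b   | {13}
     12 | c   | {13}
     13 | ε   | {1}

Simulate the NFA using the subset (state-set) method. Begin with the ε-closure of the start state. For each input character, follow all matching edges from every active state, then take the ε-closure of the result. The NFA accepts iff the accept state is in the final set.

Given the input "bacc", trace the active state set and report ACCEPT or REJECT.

initial (ε-close {0}): {0,2,4,12}
'b' @ 1: {1,5,6,13}  (accept∈set)
'a' @ 2: {7,8,10}
'c' @ 3: {1,3,4,9,10,11}  (accept∈set)
'c' @ 4: {1,3,4,9,10,11}  (accept∈set)
end set {1,3,4,9,10,11} — state 1 in

Answer: ACCEPT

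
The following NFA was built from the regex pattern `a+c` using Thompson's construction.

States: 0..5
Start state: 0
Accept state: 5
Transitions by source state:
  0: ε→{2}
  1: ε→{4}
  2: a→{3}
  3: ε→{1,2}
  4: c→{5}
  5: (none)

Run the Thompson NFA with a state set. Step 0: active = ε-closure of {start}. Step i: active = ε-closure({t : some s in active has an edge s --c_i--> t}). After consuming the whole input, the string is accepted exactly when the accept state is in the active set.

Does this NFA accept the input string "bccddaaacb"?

Answer: REJECT

Steps:
initial (ε-close {0}): {0,2}
'b' @ 1: {}  — dead — no transitions
rest 'ccddaaacb' ignored (set empty)
after full input: {}  (accept=5 not in)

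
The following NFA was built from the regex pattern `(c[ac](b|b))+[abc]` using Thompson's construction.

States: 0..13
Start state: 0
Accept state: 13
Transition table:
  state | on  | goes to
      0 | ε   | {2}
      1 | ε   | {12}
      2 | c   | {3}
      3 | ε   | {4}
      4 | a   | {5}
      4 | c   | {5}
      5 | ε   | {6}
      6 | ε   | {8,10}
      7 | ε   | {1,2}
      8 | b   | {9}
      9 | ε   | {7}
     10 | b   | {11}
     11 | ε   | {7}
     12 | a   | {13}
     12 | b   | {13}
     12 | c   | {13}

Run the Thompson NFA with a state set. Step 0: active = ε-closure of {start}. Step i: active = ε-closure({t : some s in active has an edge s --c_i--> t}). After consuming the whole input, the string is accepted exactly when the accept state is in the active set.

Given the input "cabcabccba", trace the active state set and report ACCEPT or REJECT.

Answer: ACCEPT

Steps:
initial (ε-close {0}): {0,2}
'c' @ 1: {3,4}
'a' @ 2: {5,6,8,10}
'b' @ 3: {1,2,7,9,11,12}
'c' @ 4: {3,4,13}  (accept∈set)
'a' @ 5: {5,6,8,10}
'b' @ 6: {1,2,7,9,11,12}
'c' @ 7: {3,4,13}  (accept∈set)
'c' @ 8: {5,6,8,10}
'b' @ 9: {1,2,7,9,11,12}
'a' @ 10: {13}  (accept∈set)
final: {13}; accept 13 in set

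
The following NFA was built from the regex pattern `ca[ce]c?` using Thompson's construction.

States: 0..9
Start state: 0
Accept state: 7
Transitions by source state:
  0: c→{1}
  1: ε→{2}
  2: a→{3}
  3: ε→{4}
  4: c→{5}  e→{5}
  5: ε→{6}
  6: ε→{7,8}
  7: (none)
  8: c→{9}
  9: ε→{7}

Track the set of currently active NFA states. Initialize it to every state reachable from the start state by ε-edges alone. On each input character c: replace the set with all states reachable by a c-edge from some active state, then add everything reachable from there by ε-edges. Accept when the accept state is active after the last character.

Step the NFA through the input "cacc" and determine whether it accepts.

start: ε-closure({0}) = {0}
'c' @ 1: {1,2}
'a' @ 2: {3,4}
'c' @ 3: {5,6,7,8}  (accept∈set)
'c' @ 4: {7,9}  (accept∈set)
after full input: {7,9}  (accept=7 in)

Answer: ACCEPT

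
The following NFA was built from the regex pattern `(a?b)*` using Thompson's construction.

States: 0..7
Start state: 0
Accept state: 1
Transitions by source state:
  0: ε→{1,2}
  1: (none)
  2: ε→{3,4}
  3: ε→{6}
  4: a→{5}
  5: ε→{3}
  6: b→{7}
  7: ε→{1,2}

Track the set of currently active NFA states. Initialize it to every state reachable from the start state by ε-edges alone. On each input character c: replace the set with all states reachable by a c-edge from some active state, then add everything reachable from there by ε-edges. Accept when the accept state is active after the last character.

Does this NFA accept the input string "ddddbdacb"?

Answer: REJECT

Derivation:
S₀ = ε-closure({0}) = {0,1,2,3,4,6}
'd' @ 1: {}  — state set empty
rest 'dddbdacb' ignored (set empty)
end set {} — state 1 not in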